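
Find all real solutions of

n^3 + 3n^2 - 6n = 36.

Rearrange: n^3 + 3n^2 - 6n - 36 = 0.
Possible rational roots are divisors of -36. Testing n = 3 gives 0, so (n - 3) is a factor.
Divide: n^3 + 3n^2 - 6n - 36 = (n - 3)(n^2 + 6n + 12).
The quadratic n^2 + 6n + 12 has discriminant -12 < 0, so no further real roots.

n = 3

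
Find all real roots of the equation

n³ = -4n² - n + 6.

Rearrange: n³ + 4n² + n - 6 = 0.
Possible rational roots are divisors of -6. Testing n = 1 gives 0, so (n - 1) is a factor.
Divide: n³ + 4n² + n - 6 = (n - 1)(n² + 5n + 6).
Factor the quadratic: n = -2 or n = -3.

n = -3 or n = -2 or n = 1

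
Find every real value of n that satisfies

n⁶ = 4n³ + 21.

n = -1.4422 or n = 1.9129

Let u = n³. The equation becomes u² - 4u - 21 = 0.
Factor: (u + 3)(u - 7) = 0, so u = -3 or u = 7.
n³ = -3 gives n = -∛(3) ≈ -1.4422.
n³ = 7 gives n = ∛(7) ≈ 1.9129.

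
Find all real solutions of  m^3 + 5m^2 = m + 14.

Rearrange: m^3 + 5m^2 - m - 14 = 0.
Possible rational roots are divisors of -14. Testing m = -2 gives 0, so (m + 2) is a factor.
Divide: m^3 + 5m^2 - m - 14 = (m + 2)(m^2 + 3m - 7).
Apply the quadratic formula to m^2 + 3m - 7 = 0: m = (-3 +/- sqrt(37))/2, i.e. m ~= 1.5414 or m ~= -4.5414.

m = -4.5414 or m = -2 or m = 1.5414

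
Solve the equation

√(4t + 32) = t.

Square both sides: 4t + 32 = (t)².
Expand and rearrange: t² - 4t - 32 = 0.
Solving gives t = 8 or t = -4.
Check each candidate in the original equation:
  t = 8: √(64) = 8, while t = 8 — valid.
  t = -4: √(16) = 4, while t = -4 — extraneous.

t = 8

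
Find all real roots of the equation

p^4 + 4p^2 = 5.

p = -1 or p = 1

Let u = p^2. The equation becomes u^2 + 4u - 5 = 0.
Factor: (u - 1)(u + 5) = 0, so u = 1 or u = -5.
p^2 = 1 gives p = +/-1.
p^2 = -5 < 0 has no real solution.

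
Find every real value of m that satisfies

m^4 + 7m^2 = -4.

No real solutions.

Let u = m^2. The equation becomes u^2 + 7u + 4 = 0.
By the quadratic formula, u = -7/2 + sqrt(33)/2 or u = -7/2 - sqrt(33)/2.
m^2 = -7/2 + sqrt(33)/2 < 0 has no real solution.
m^2 = -7/2 - sqrt(33)/2 < 0 has no real solution.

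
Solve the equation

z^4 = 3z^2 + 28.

z = -2.6458 or z = 2.6458

Let u = z^2. The equation becomes u^2 - 3u - 28 = 0.
Factor: (u - 7)(u + 4) = 0, so u = 7 or u = -4.
z^2 = 7 gives z = +/-sqrt(7) ~= +/-2.6458.
z^2 = -4 < 0 has no real solution.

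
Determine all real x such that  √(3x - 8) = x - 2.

x = 3 or x = 4

Square both sides: 3x - 8 = (x - 2)².
Expand and rearrange: x² - 7x + 12 = 0.
Solving gives x = 4 or x = 3.
Check each candidate in the original equation:
  x = 4: √(4) = 2, while x - 2 = 2 — valid.
  x = 3: √(1) = 1, while x - 2 = 1 — valid.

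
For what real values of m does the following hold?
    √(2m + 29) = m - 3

Square both sides: 2m + 29 = (m - 3)².
Expand and rearrange: m² - 8m - 20 = 0.
Solving gives m = 10 or m = -2.
Check each candidate in the original equation:
  m = 10: √(49) = 7, while m - 3 = 7 — valid.
  m = -2: √(25) = 5, while m - 3 = -5 — extraneous.

m = 10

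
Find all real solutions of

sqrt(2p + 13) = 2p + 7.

Square both sides: 2p + 13 = (2p + 7)^2.
Expand and rearrange: 4p^2 + 26p + 36 = 0.
Solving gives p = -2 or p = -4.5.
Check each candidate in the original equation:
  p = -2: sqrt(9) = 3, while 2p + 7 = 3 — valid.
  p = -4.5: sqrt(4) = 2, while 2p + 7 = -2 — extraneous.

p = -2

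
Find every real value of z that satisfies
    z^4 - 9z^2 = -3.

Let u = z^2. The equation becomes u^2 - 9u + 3 = 0.
By the quadratic formula, u = sqrt(69)/2 + 9/2 or u = 9/2 - sqrt(69)/2.
z^2 = sqrt(69)/2 + 9/2 gives z = +/-sqrt(sqrt(69)/2 + 9/2) ~= +/-2.9417.
z^2 = 9/2 - sqrt(69)/2 gives z = +/-sqrt(9/2 - sqrt(69)/2) ~= +/-0.5888.

z = -2.9417 or z = -0.5888 or z = 0.5888 or z = 2.9417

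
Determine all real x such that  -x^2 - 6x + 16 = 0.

x = -8 or x = 2

Factor: -1(x - 2)(x + 8) = 0.
So x = 2 or x = -8.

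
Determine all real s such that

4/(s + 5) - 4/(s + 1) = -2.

s = -6.4641 or s = 0.4641

Multiply both sides by (s + 5)(s + 1):
4(s + 1) - 4(s + 5) = -2(s + 5)(s + 1).
Expand and collect terms: -2s² - 12s + 6 = 0.
By the quadratic formula, s = (12 ± √192) / -4, so s ≈ -6.4641 or s ≈ 0.4641.
Neither value makes a denominator zero (s ≠ -5, s ≠ -1), so both are valid.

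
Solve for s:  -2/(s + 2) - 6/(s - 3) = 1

Multiply both sides by (s + 2)(s - 3):
-2(s - 3) - 6(s + 2) = (s + 2)(s - 3).
Expand and collect terms: s² + 7s = 0.
Factor or apply the quadratic formula: s = 0 or s = -7.
Neither value makes a denominator zero (s ≠ -2, s ≠ 3), so both are valid.

s = -7 or s = 0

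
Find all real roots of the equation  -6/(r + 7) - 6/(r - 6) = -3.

Multiply both sides by (r + 7)(r - 6):
-6(r - 6) - 6(r + 7) = -3(r + 7)(r - 6).
Expand and collect terms: -3r² + 9r + 132 = 0.
By the quadratic formula, r = (-9 ± √1665) / -6, so r ≈ -5.3007 or r ≈ 8.3007.
Neither value makes a denominator zero (r ≠ -7, r ≠ 6), so both are valid.

r = -5.3007 or r = 8.3007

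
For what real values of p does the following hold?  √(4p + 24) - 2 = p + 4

Isolate the radical: √(4p + 24) = p + 6.
Square both sides: 4p + 24 = (p + 6)².
Expand and rearrange: p² + 8p + 12 = 0.
Solving gives p = -2 or p = -6.
Check each candidate in the original equation:
  p = -2: √(16) = 4, while p + 6 = 4 — valid.
  p = -6: √(0) = 0, while p + 6 = 0 — valid.

p = -6 or p = -2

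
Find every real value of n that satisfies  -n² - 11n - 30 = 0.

Factor: -1(n + 6)(n + 5) = 0.
So n = -6 or n = -5.

n = -6 or n = -5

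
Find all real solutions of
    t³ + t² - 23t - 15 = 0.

t = -5 or t = -0.6458 or t = 4.6458

Possible rational roots are divisors of -15. Testing t = -5 gives 0, so (t + 5) is a factor.
Divide: t³ + t² - 23t - 15 = (t + 5)(t² - 4t - 3).
Apply the quadratic formula to t² - 4t - 3 = 0: t = (4 ± √28)/2, i.e. t ≈ 4.6458 or t ≈ -0.6458.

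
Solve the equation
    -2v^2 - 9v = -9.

Rearrange to standard form: -2v^2 - 9v + 9 = 0.
Discriminant: (-9)^2 - 4*(-2)*9 = 153.
Quadratic formula: v = (9 +/- sqrt(153)) / (-4).
So v = -3*sqrt(17)/4 - 9/4 ~= -5.3423 or v = -9/4 + 3*sqrt(17)/4 ~= 0.8423.

v = -5.3423 or v = 0.8423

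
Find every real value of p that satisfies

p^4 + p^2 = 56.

p = -2.6458 or p = 2.6458

Let u = p^2. The equation becomes u^2 + u - 56 = 0.
Factor: (u - 7)(u + 8) = 0, so u = 7 or u = -8.
p^2 = 7 gives p = +/-sqrt(7) ~= +/-2.6458.
p^2 = -8 < 0 has no real solution.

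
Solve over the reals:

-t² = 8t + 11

t = -6.2361 or t = -1.7639

Rearrange to standard form: -t² - 8t - 11 = 0.
Discriminant: (-8)² − 4·(-1)·(-11) = 20.
Quadratic formula: t = (8 ± √20) / (-2).
So t = -4 - √(5) ≈ -6.2361 or t = -4 + √(5) ≈ -1.7639.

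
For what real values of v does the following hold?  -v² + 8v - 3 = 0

v = 0.3944 or v = 7.6056

Discriminant: (8)² − 4·(-1)·(-3) = 52.
Quadratic formula: v = (-8 ± √52) / (-2).
So v = 4 - √(13) ≈ 0.3944 or v = √(13) + 4 ≈ 7.6056.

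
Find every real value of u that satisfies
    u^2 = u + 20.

u = -4 or u = 5

Bring every term to one side: u^2 - u - 20 = 0.
Factor: (u - 5)(u + 4) = 0.
So u = 5 or u = -4.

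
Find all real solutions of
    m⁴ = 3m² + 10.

Let u = m². The equation becomes u² - 3u - 10 = 0.
Factor: (u - 5)(u + 2) = 0, so u = 5 or u = -2.
m² = 5 gives m = ±√(5) ≈ ±2.2361.
m² = -2 < 0 has no real solution.

m = -2.2361 or m = 2.2361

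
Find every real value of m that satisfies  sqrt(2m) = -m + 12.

m = 8

Square both sides: 2m = (-m + 12)^2.
Expand and rearrange: m^2 - 26m + 144 = 0.
Solving gives m = 18 or m = 8.
Check each candidate in the original equation:
  m = 18: sqrt(36) = 6, while -m + 12 = -6 — extraneous.
  m = 8: sqrt(16) = 4, while -m + 12 = 4 — valid.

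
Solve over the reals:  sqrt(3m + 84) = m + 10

Square both sides: 3m + 84 = (m + 10)^2.
Expand and rearrange: m^2 + 17m + 16 = 0.
Solving gives m = -1 or m = -16.
Check each candidate in the original equation:
  m = -1: sqrt(81) = 9, while m + 10 = 9 — valid.
  m = -16: sqrt(36) = 6, while m + 10 = -6 — extraneous.

m = -1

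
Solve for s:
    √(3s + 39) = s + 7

Square both sides: 3s + 39 = (s + 7)².
Expand and rearrange: s² + 11s + 10 = 0.
Solving gives s = -1 or s = -10.
Check each candidate in the original equation:
  s = -1: √(36) = 6, while s + 7 = 6 — valid.
  s = -10: √(9) = 3, while s + 7 = -3 — extraneous.

s = -1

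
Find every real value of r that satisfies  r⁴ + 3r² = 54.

r = -2.4495 or r = 2.4495

Let u = r². The equation becomes u² + 3u - 54 = 0.
Factor: (u - 6)(u + 9) = 0, so u = 6 or u = -9.
r² = 6 gives r = ±√(6) ≈ ±2.4495.
r² = -9 < 0 has no real solution.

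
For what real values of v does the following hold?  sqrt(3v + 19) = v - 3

Square both sides: 3v + 19 = (v - 3)^2.
Expand and rearrange: v^2 - 9v - 10 = 0.
Solving gives v = 10 or v = -1.
Check each candidate in the original equation:
  v = 10: sqrt(49) = 7, while v - 3 = 7 — valid.
  v = -1: sqrt(16) = 4, while v - 3 = -4 — extraneous.

v = 10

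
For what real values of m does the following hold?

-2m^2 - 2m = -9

m = -2.6794 or m = 1.6794

Rearrange to standard form: -2m^2 - 2m + 9 = 0.
Discriminant: (-2)^2 - 4*(-2)*9 = 76.
Quadratic formula: m = (2 +/- sqrt(76)) / (-4).
So m = -sqrt(19)/2 - 1/2 ~= -2.6794 or m = -1/2 + sqrt(19)/2 ~= 1.6794.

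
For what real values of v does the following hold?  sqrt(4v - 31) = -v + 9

Square both sides: 4v - 31 = (-v + 9)^2.
Expand and rearrange: v^2 - 22v + 112 = 0.
Solving gives v = 14 or v = 8.
Check each candidate in the original equation:
  v = 14: sqrt(25) = 5, while -v + 9 = -5 — extraneous.
  v = 8: sqrt(1) = 1, while -v + 9 = 1 — valid.

v = 8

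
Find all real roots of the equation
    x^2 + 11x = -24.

Bring every term to one side: x^2 + 11x + 24 = 0.
Factor: (x + 8)(x + 3) = 0.
So x = -8 or x = -3.

x = -8 or x = -3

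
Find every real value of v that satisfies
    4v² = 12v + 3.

Rearrange to standard form: 4v² - 12v - 3 = 0.
Discriminant: (-12)² − 4·4·(-3) = 192.
Quadratic formula: v = (12 ± √192) / 8.
So v = 3/2 + √(3) ≈ 3.2321 or v = 3/2 - √(3) ≈ -0.2321.

v = -0.2321 or v = 3.2321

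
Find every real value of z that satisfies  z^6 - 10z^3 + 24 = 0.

Let u = z^3. The equation becomes u^2 - 10u + 24 = 0.
Factor: (u - 4)(u - 6) = 0, so u = 4 or u = 6.
z^3 = 4 gives z = (4)^(1/3) ~= 1.5874.
z^3 = 6 gives z = (6)^(1/3) ~= 1.8171.

z = 1.5874 or z = 1.8171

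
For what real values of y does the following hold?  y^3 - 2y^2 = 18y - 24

y = -4 or y = 1.2679 or y = 4.7321

Rearrange: y^3 - 2y^2 - 18y + 24 = 0.
Possible rational roots are divisors of 24. Testing y = -4 gives 0, so (y + 4) is a factor.
Divide: y^3 - 2y^2 - 18y + 24 = (y + 4)(y^2 - 6y + 6).
Apply the quadratic formula to y^2 - 6y + 6 = 0: y = (6 +/- sqrt(12))/2, i.e. y ~= 4.7321 or y ~= 1.2679.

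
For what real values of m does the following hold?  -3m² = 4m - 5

m = -2.1196 or m = 0.7863

Rearrange to standard form: -3m² - 4m + 5 = 0.
Discriminant: (-4)² − 4·(-3)·5 = 76.
Quadratic formula: m = (4 ± √76) / (-6).
So m = -√(19)/3 - 2/3 ≈ -2.1196 or m = -2/3 + √(19)/3 ≈ 0.7863.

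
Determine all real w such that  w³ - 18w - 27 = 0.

w = -3 or w = -1.8541 or w = 4.8541

Possible rational roots are divisors of -27. Testing w = -3 gives 0, so (w + 3) is a factor.
Divide: w³ - 18w - 27 = (w + 3)(w² - 3w - 9).
Apply the quadratic formula to w² - 3w - 9 = 0: w = (3 ± √45)/2, i.e. w ≈ 4.8541 or w ≈ -1.8541.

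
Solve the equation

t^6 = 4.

t = -1.2599 or t = 1.2599

Let u = t^3. The equation becomes u^2 - 4 = 0.
Factor: (u - 2)(u + 2) = 0, so u = 2 or u = -2.
t^3 = 2 gives t = (2)^(1/3) ~= 1.2599.
t^3 = -2 gives t = -(2)^(1/3) ~= -1.2599.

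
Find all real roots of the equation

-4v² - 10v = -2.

Rearrange to standard form: -4v² - 10v + 2 = 0.
Discriminant: (-10)² − 4·(-4)·2 = 132.
Quadratic formula: v = (10 ± √132) / (-8).
So v = -√(33)/4 - 5/4 ≈ -2.6861 or v = -5/4 + √(33)/4 ≈ 0.1861.

v = -2.6861 or v = 0.1861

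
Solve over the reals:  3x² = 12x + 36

x = -2 or x = 6

Bring every term to one side: 3x² - 12x - 36 = 0.
Factor: 3(x - 6)(x + 2) = 0.
So x = 6 or x = -2.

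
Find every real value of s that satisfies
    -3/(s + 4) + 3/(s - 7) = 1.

Multiply both sides by (s + 4)(s - 7):
-3(s - 7) + 3(s + 4) = (s + 4)(s - 7).
Expand and collect terms: s^2 - 3s - 61 = 0.
By the quadratic formula, s = (3 +/- sqrt(253)) / 2, so s ~= 9.453 or s ~= -6.453.
Neither value makes a denominator zero (s != -4, s != 7), so both are valid.

s = -6.453 or s = 9.453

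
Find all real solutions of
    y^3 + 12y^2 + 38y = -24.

Rearrange: y^3 + 12y^2 + 38y + 24 = 0.
Possible rational roots are divisors of 24. Testing y = -4 gives 0, so (y + 4) is a factor.
Divide: y^3 + 12y^2 + 38y + 24 = (y + 4)(y^2 + 8y + 6).
Apply the quadratic formula to y^2 + 8y + 6 = 0: y = (-8 +/- sqrt(40))/2, i.e. y ~= -0.8377 or y ~= -7.1623.

y = -7.1623 or y = -4 or y = -0.8377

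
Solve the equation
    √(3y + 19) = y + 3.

Square both sides: 3y + 19 = (y + 3)².
Expand and rearrange: y² + 3y - 10 = 0.
Solving gives y = 2 or y = -5.
Check each candidate in the original equation:
  y = 2: √(25) = 5, while y + 3 = 5 — valid.
  y = -5: √(4) = 2, while y + 3 = -2 — extraneous.

y = 2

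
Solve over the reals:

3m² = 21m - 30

m = 2 or m = 5

Bring every term to one side: 3m² - 21m + 30 = 0.
Factor: 3(m - 2)(m - 5) = 0.
So m = 2 or m = 5.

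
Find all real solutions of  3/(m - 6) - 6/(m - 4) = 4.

m = 2.7836 or m = 6.4664

Multiply both sides by (m - 6)(m - 4):
3(m - 4) - 6(m - 6) = 4(m - 6)(m - 4).
Expand and collect terms: 4m^2 - 37m + 72 = 0.
By the quadratic formula, m = (37 +/- sqrt(217)) / 8, so m ~= 6.4664 or m ~= 2.7836.
Neither value makes a denominator zero (m != 6, m != 4), so both are valid.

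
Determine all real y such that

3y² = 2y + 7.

y = -1.2301 or y = 1.8968

Rearrange to standard form: 3y² - 2y - 7 = 0.
Discriminant: (-2)² − 4·3·(-7) = 88.
Quadratic formula: y = (2 ± √88) / 6.
So y = 1/3 + √(22)/3 ≈ 1.8968 or y = 1/3 - √(22)/3 ≈ -1.2301.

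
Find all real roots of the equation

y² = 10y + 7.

Rearrange to standard form: y² - 10y - 7 = 0.
Discriminant: (-10)² − 4·1·(-7) = 128.
Quadratic formula: y = (10 ± √128) / 2.
So y = 5 + 4·√(2) ≈ 10.6569 or y = 5 - 4·√(2) ≈ -0.6569.

y = -0.6569 or y = 10.6569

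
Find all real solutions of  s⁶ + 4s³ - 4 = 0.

Let u = s³. The equation becomes u² + 4u - 4 = 0.
By the quadratic formula, u = -2 + 2·√(2) or u = -2·√(2) - 2.
s³ = -2 + 2·√(2) gives s = ∛(-2 + 2·√(2)) ≈ 0.9392.
s³ = -2·√(2) - 2 gives s = -∛(2 + 2·√(2)) ≈ -1.6902.

s = -1.6902 or s = 0.9392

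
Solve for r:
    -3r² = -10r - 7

r = -0.5941 or r = 3.9274

Rearrange to standard form: -3r² + 10r + 7 = 0.
Discriminant: (10)² − 4·(-3)·7 = 184.
Quadratic formula: r = (-10 ± √184) / (-6).
So r = 5/3 - √(46)/3 ≈ -0.5941 or r = 5/3 + √(46)/3 ≈ 3.9274.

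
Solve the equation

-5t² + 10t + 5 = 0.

t = -0.4142 or t = 2.4142

Discriminant: (10)² − 4·(-5)·5 = 200.
Quadratic formula: t = (-10 ± √200) / (-10).
So t = 1 - √(2) ≈ -0.4142 or t = 1 + √(2) ≈ 2.4142.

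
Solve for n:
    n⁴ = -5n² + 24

Let u = n². The equation becomes u² + 5u - 24 = 0.
Factor: (u - 3)(u + 8) = 0, so u = 3 or u = -8.
n² = 3 gives n = ±√(3) ≈ ±1.7321.
n² = -8 < 0 has no real solution.

n = -1.7321 or n = 1.7321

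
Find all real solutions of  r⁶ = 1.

r = -1 or r = 1

Let u = r³. The equation becomes u² - 1 = 0.
Factor: (u - 1)(u + 1) = 0, so u = 1 or u = -1.
r³ = 1 gives r = 1.
r³ = -1 gives r = -1.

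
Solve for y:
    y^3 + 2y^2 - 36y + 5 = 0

y = -7.1401 or y = 0.1401 or y = 5

Possible rational roots are divisors of 5. Testing y = 5 gives 0, so (y - 5) is a factor.
Divide: y^3 + 2y^2 - 36y + 5 = (y - 5)(y^2 + 7y - 1).
Apply the quadratic formula to y^2 + 7y - 1 = 0: y = (-7 +/- sqrt(53))/2, i.e. y ~= 0.1401 or y ~= -7.1401.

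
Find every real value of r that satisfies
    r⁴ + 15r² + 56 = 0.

Let u = r². The equation becomes u² + 15u + 56 = 0.
Factor: (u + 8)(u + 7) = 0, so u = -8 or u = -7.
r² = -8 < 0 has no real solution.
r² = -7 < 0 has no real solution.

No real solutions.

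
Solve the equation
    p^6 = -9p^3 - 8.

Let u = p^3. The equation becomes u^2 + 9u + 8 = 0.
Factor: (u + 1)(u + 8) = 0, so u = -1 or u = -8.
p^3 = -1 gives p = -1.
p^3 = -8 gives p = -2.

p = -2 or p = -1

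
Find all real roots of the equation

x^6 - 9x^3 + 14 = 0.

Let u = x^3. The equation becomes u^2 - 9u + 14 = 0.
Factor: (u - 2)(u - 7) = 0, so u = 2 or u = 7.
x^3 = 2 gives x = (2)^(1/3) ~= 1.2599.
x^3 = 7 gives x = (7)^(1/3) ~= 1.9129.

x = 1.2599 or x = 1.9129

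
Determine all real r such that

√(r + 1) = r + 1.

r = -1 or r = 0

Square both sides: r + 1 = (r + 1)².
Expand and rearrange: r² + r = 0.
Solving gives r = 0 or r = -1.
Check each candidate in the original equation:
  r = 0: √(1) = 1, while r + 1 = 1 — valid.
  r = -1: √(0) = 0, while r + 1 = 0 — valid.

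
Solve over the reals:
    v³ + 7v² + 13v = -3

Rearrange: v³ + 7v² + 13v + 3 = 0.
Possible rational roots are divisors of 3. Testing v = -3 gives 0, so (v + 3) is a factor.
Divide: v³ + 7v² + 13v + 3 = (v + 3)(v² + 4v + 1).
Apply the quadratic formula to v² + 4v + 1 = 0: v = (-4 ± √12)/2, i.e. v ≈ -0.2679 or v ≈ -3.7321.

v = -3.7321 or v = -3 or v = -0.2679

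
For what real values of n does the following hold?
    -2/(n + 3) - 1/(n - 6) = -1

n = -1.2426 or n = 7.2426

Multiply both sides by (n + 3)(n - 6):
-2(n - 6) - (n + 3) = -(n + 3)(n - 6).
Expand and collect terms: -n² + 6n + 9 = 0.
By the quadratic formula, n = (-6 ± √72) / -2, so n ≈ -1.2426 or n ≈ 7.2426.
Neither value makes a denominator zero (n ≠ -3, n ≠ 6), so both are valid.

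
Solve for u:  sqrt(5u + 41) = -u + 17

Square both sides: 5u + 41 = (-u + 17)^2.
Expand and rearrange: u^2 - 39u + 248 = 0.
Solving gives u = 31 or u = 8.
Check each candidate in the original equation:
  u = 31: sqrt(196) = 14, while -u + 17 = -14 — extraneous.
  u = 8: sqrt(81) = 9, while -u + 17 = 9 — valid.

u = 8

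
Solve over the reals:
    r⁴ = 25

Let u = r². The equation becomes u² - 25 = 0.
Factor: (u + 5)(u - 5) = 0, so u = -5 or u = 5.
r² = -5 < 0 has no real solution.
r² = 5 gives r = ±√(5) ≈ ±2.2361.

r = -2.2361 or r = 2.2361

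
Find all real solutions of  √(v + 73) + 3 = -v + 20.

v = 8

Isolate the radical: √(v + 73) = -v + 17.
Square both sides: v + 73 = (-v + 17)².
Expand and rearrange: v² - 35v + 216 = 0.
Solving gives v = 27 or v = 8.
Check each candidate in the original equation:
  v = 27: √(100) = 10, while -v + 17 = -10 — extraneous.
  v = 8: √(81) = 9, while -v + 17 = 9 — valid.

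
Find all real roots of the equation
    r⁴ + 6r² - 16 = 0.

r = -1.4142 or r = 1.4142

Let u = r². The equation becomes u² + 6u - 16 = 0.
Factor: (u - 2)(u + 8) = 0, so u = 2 or u = -8.
r² = 2 gives r = ±√(2) ≈ ±1.4142.
r² = -8 < 0 has no real solution.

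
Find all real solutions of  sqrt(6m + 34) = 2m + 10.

Square both sides: 6m + 34 = (2m + 10)^2.
Expand and rearrange: 4m^2 + 34m + 66 = 0.
Solving gives m = -3 or m = -5.5.
Check each candidate in the original equation:
  m = -3: sqrt(16) = 4, while 2m + 10 = 4 — valid.
  m = -5.5: sqrt(1) = 1, while 2m + 10 = -1 — extraneous.

m = -3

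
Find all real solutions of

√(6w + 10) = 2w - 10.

w = 9

Square both sides: 6w + 10 = (2w - 10)².
Expand and rearrange: 4w² - 46w + 90 = 0.
Solving gives w = 9 or w = 2.5.
Check each candidate in the original equation:
  w = 9: √(64) = 8, while 2w - 10 = 8 — valid.
  w = 2.5: √(25) = 5, while 2w - 10 = -5 — extraneous.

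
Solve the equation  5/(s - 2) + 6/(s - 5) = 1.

s = 3.169 or s = 14.831

Multiply both sides by (s - 2)(s - 5):
5(s - 5) + 6(s - 2) = (s - 2)(s - 5).
Expand and collect terms: s² - 18s + 47 = 0.
By the quadratic formula, s = (18 ± √136) / 2, so s ≈ 14.831 or s ≈ 3.169.
Neither value makes a denominator zero (s ≠ 2, s ≠ 5), so both are valid.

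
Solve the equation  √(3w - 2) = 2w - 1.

Square both sides: 3w - 2 = (2w - 1)².
Expand and rearrange: 4w² - 7w + 3 = 0.
Solving gives w = 1 or w = 0.75.
Check each candidate in the original equation:
  w = 1: √(1) = 1, while 2w - 1 = 1 — valid.
  w = 0.75: √(0.25) = 0.5, while 2w - 1 = 0.5 — valid.

w = 0.75 or w = 1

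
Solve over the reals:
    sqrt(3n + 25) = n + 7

Square both sides: 3n + 25 = (n + 7)^2.
Expand and rearrange: n^2 + 11n + 24 = 0.
Solving gives n = -3 or n = -8.
Check each candidate in the original equation:
  n = -3: sqrt(16) = 4, while n + 7 = 4 — valid.
  n = -8: sqrt(1) = 1, while n + 7 = -1 — extraneous.

n = -3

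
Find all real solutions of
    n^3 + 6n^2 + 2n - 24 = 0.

Possible rational roots are divisors of -24. Testing n = -4 gives 0, so (n + 4) is a factor.
Divide: n^3 + 6n^2 + 2n - 24 = (n + 4)(n^2 + 2n - 6).
Apply the quadratic formula to n^2 + 2n - 6 = 0: n = (-2 +/- sqrt(28))/2, i.e. n ~= 1.6458 or n ~= -3.6458.

n = -4 or n = -3.6458 or n = 1.6458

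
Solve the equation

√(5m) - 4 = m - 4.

m = 0 or m = 5

Isolate the radical: √(5m) = m.
Square both sides: 5m = (m)².
Expand and rearrange: m² - 5m = 0.
Solving gives m = 5 or m = 0.
Check each candidate in the original equation:
  m = 5: √(25) = 5, while m = 5 — valid.
  m = 0: √(0) = 0, while m = 0 — valid.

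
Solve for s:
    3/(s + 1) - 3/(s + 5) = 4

s = -5.6458 or s = -0.3542

Multiply both sides by (s + 1)(s + 5):
3(s + 5) - 3(s + 1) = 4(s + 1)(s + 5).
Expand and collect terms: 4s^2 + 24s + 8 = 0.
By the quadratic formula, s = (-24 +/- sqrt(448)) / 8, so s ~= -0.3542 or s ~= -5.6458.
Neither value makes a denominator zero (s != -1, s != -5), so both are valid.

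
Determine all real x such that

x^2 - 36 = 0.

Factor: (x + 6)(x - 6) = 0.
So x = -6 or x = 6.

x = -6 or x = 6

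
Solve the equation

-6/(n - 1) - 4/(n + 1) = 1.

n = -9.899 or n = -0.101

Multiply both sides by (n - 1)(n + 1):
-6(n + 1) - 4(n - 1) = (n - 1)(n + 1).
Expand and collect terms: n² + 10n + 1 = 0.
By the quadratic formula, n = (-10 ± √96) / 2, so n ≈ -0.101 or n ≈ -9.899.
Neither value makes a denominator zero (n ≠ 1, n ≠ -1), so both are valid.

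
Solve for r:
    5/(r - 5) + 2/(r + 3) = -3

Multiply both sides by (r - 5)(r + 3):
5(r + 3) + 2(r - 5) = -3(r - 5)(r + 3).
Expand and collect terms: -3r² - r + 40 = 0.
By the quadratic formula, r = (1 ± √481) / -6, so r ≈ -3.822 or r ≈ 3.4886.
Neither value makes a denominator zero (r ≠ 5, r ≠ -3), so both are valid.

r = -3.822 or r = 3.4886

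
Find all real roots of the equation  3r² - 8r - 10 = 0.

Discriminant: (-8)² − 4·3·(-10) = 184.
Quadratic formula: r = (8 ± √184) / 6.
So r = 4/3 + √(46)/3 ≈ 3.5941 or r = 4/3 - √(46)/3 ≈ -0.9274.

r = -0.9274 or r = 3.5941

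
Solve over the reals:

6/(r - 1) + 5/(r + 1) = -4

r = -3 or r = 0.25

Multiply both sides by (r - 1)(r + 1):
6(r + 1) + 5(r - 1) = -4(r - 1)(r + 1).
Expand and collect terms: -4r² - 11r + 3 = 0.
Factor or apply the quadratic formula: r = -3 or r = 0.25.
Neither value makes a denominator zero (r ≠ 1, r ≠ -1), so both are valid.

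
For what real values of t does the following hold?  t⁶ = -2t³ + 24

Let u = t³. The equation becomes u² + 2u - 24 = 0.
Factor: (u - 4)(u + 6) = 0, so u = 4 or u = -6.
t³ = 4 gives t = ∛(4) ≈ 1.5874.
t³ = -6 gives t = -∛(6) ≈ -1.8171.

t = -1.8171 or t = 1.5874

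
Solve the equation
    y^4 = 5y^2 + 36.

y = -3 or y = 3

Let u = y^2. The equation becomes u^2 - 5u - 36 = 0.
Factor: (u - 9)(u + 4) = 0, so u = 9 or u = -4.
y^2 = 9 gives y = +/-3.
y^2 = -4 < 0 has no real solution.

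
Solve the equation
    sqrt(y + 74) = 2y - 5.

y = 7

Square both sides: y + 74 = (2y - 5)^2.
Expand and rearrange: 4y^2 - 21y - 49 = 0.
Solving gives y = 7 or y = -1.75.
Check each candidate in the original equation:
  y = 7: sqrt(81) = 9, while 2y - 5 = 9 — valid.
  y = -1.75: sqrt(72.25) = 8.5, while 2y - 5 = -8.5 — extraneous.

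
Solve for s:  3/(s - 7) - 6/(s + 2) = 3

Multiply both sides by (s - 7)(s + 2):
3(s + 2) - 6(s - 7) = 3(s - 7)(s + 2).
Expand and collect terms: 3s² - 12s - 90 = 0.
By the quadratic formula, s = (12 ± √1224) / 6, so s ≈ 7.831 or s ≈ -3.831.
Neither value makes a denominator zero (s ≠ 7, s ≠ -2), so both are valid.

s = -3.831 or s = 7.831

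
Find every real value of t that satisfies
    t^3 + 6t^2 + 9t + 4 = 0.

t = -4 or t = -1

Possible rational roots are divisors of 4. Testing t = -4 gives 0, so (t + 4) is a factor.
Divide: t^3 + 6t^2 + 9t + 4 = (t + 4)(t^2 + 2t + 1).
The quadratic has the repeated root t = -1.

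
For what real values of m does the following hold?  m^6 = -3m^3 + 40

m = -2 or m = 1.71

Let u = m^3. The equation becomes u^2 + 3u - 40 = 0.
Factor: (u - 5)(u + 8) = 0, so u = 5 or u = -8.
m^3 = 5 gives m = (5)^(1/3) ~= 1.71.
m^3 = -8 gives m = -2.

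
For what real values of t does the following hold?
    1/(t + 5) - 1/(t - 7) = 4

t = -4.7446 or t = 6.7446

Multiply both sides by (t + 5)(t - 7):
(t - 7) - (t + 5) = 4(t + 5)(t - 7).
Expand and collect terms: 4t² - 8t - 128 = 0.
By the quadratic formula, t = (8 ± √2112) / 8, so t ≈ 6.7446 or t ≈ -4.7446.
Neither value makes a denominator zero (t ≠ -5, t ≠ 7), so both are valid.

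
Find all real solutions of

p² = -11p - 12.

Rearrange to standard form: p² + 11p + 12 = 0.
Discriminant: (11)² − 4·1·12 = 73.
Quadratic formula: p = (-11 ± √73) / 2.
So p = -11/2 + √(73)/2 ≈ -1.228 or p = -11/2 - √(73)/2 ≈ -9.772.

p = -9.772 or p = -1.228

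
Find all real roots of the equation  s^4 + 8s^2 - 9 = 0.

s = -1 or s = 1

Let u = s^2. The equation becomes u^2 + 8u - 9 = 0.
Factor: (u + 9)(u - 1) = 0, so u = -9 or u = 1.
s^2 = -9 < 0 has no real solution.
s^2 = 1 gives s = +/-1.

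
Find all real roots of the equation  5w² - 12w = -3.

w = 0.2835 or w = 2.1165

Rearrange to standard form: 5w² - 12w + 3 = 0.
Discriminant: (-12)² − 4·5·3 = 84.
Quadratic formula: w = (12 ± √84) / 10.
So w = √(21)/5 + 6/5 ≈ 2.1165 or w = 6/5 - √(21)/5 ≈ 0.2835.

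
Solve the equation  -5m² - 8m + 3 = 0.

Discriminant: (-8)² − 4·(-5)·3 = 124.
Quadratic formula: m = (8 ± √124) / (-10).
So m = -√(31)/5 - 4/5 ≈ -1.9136 or m = -4/5 + √(31)/5 ≈ 0.3136.

m = -1.9136 or m = 0.3136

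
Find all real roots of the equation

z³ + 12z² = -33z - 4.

z = -7.873 or z = -4 or z = -0.127

Rearrange: z³ + 12z² + 33z + 4 = 0.
Possible rational roots are divisors of 4. Testing z = -4 gives 0, so (z + 4) is a factor.
Divide: z³ + 12z² + 33z + 4 = (z + 4)(z² + 8z + 1).
Apply the quadratic formula to z² + 8z + 1 = 0: z = (-8 ± √60)/2, i.e. z ≈ -0.127 or z ≈ -7.873.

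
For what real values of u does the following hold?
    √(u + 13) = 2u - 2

u = 3

Square both sides: u + 13 = (2u - 2)².
Expand and rearrange: 4u² - 9u - 9 = 0.
Solving gives u = 3 or u = -0.75.
Check each candidate in the original equation:
  u = 3: √(16) = 4, while 2u - 2 = 4 — valid.
  u = -0.75: √(12.25) = 3.5, while 2u - 2 = -3.5 — extraneous.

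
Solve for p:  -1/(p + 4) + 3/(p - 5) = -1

Multiply both sides by (p + 4)(p - 5):
-(p - 5) + 3(p + 4) = -(p + 4)(p - 5).
Expand and collect terms: -p^2 - p + 3 = 0.
By the quadratic formula, p = (1 +/- sqrt(13)) / -2, so p ~= -2.3028 or p ~= 1.3028.
Neither value makes a denominator zero (p != -4, p != 5), so both are valid.

p = -2.3028 or p = 1.3028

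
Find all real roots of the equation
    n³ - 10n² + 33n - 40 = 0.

Possible rational roots are divisors of -40. Testing n = 5 gives 0, so (n - 5) is a factor.
Divide: n³ - 10n² + 33n - 40 = (n - 5)(n² - 5n + 8).
The quadratic n² - 5n + 8 has discriminant -7 < 0, so no further real roots.

n = 5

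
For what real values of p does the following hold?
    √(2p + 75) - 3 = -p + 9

Isolate the radical: √(2p + 75) = -p + 12.
Square both sides: 2p + 75 = (-p + 12)².
Expand and rearrange: p² - 26p + 69 = 0.
Solving gives p = 23 or p = 3.
Check each candidate in the original equation:
  p = 23: √(121) = 11, while -p + 12 = -11 — extraneous.
  p = 3: √(81) = 9, while -p + 12 = 9 — valid.

p = 3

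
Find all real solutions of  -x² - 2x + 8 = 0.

Factor: -1(x - 2)(x + 4) = 0.
So x = 2 or x = -4.

x = -4 or x = 2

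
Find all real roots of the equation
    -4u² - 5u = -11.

Rearrange to standard form: -4u² - 5u + 11 = 0.
Discriminant: (-5)² − 4·(-4)·11 = 201.
Quadratic formula: u = (5 ± √201) / (-8).
So u = -√(201)/8 - 5/8 ≈ -2.3972 or u = -5/8 + √(201)/8 ≈ 1.1472.

u = -2.3972 or u = 1.1472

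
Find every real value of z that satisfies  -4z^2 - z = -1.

Rearrange to standard form: -4z^2 - z + 1 = 0.
Discriminant: (-1)^2 - 4*(-4)*1 = 17.
Quadratic formula: z = (1 +/- sqrt(17)) / (-8).
So z = -sqrt(17)/8 - 1/8 ~= -0.6404 or z = -1/8 + sqrt(17)/8 ~= 0.3904.

z = -0.6404 or z = 0.3904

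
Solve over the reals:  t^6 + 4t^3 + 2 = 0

t = -1.5058 or t = -0.8367

Let u = t^3. The equation becomes u^2 + 4u + 2 = 0.
By the quadratic formula, u = -2 + sqrt(2) or u = -2 - sqrt(2).
t^3 = -2 + sqrt(2) gives t = -(2 - sqrt(2))^(1/3) ~= -0.8367.
t^3 = -2 - sqrt(2) gives t = -(sqrt(2) + 2)^(1/3) ~= -1.5058.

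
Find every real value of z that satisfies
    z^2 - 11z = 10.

z = -0.8443 or z = 11.8443

Rearrange to standard form: z^2 - 11z - 10 = 0.
Discriminant: (-11)^2 - 4*1*(-10) = 161.
Quadratic formula: z = (11 +/- sqrt(161)) / 2.
So z = 11/2 + sqrt(161)/2 ~= 11.8443 or z = 11/2 - sqrt(161)/2 ~= -0.8443.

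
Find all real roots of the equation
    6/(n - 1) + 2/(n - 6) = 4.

n = 2.3206 or n = 6.6794

Multiply both sides by (n - 1)(n - 6):
6(n - 6) + 2(n - 1) = 4(n - 1)(n - 6).
Expand and collect terms: 4n² - 36n + 62 = 0.
By the quadratic formula, n = (36 ± √304) / 8, so n ≈ 6.6794 or n ≈ 2.3206.
Neither value makes a denominator zero (n ≠ 1, n ≠ 6), so both are valid.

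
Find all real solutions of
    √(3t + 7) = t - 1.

t = 6

Square both sides: 3t + 7 = (t - 1)².
Expand and rearrange: t² - 5t - 6 = 0.
Solving gives t = 6 or t = -1.
Check each candidate in the original equation:
  t = 6: √(25) = 5, while t - 1 = 5 — valid.
  t = -1: √(4) = 2, while t - 1 = -2 — extraneous.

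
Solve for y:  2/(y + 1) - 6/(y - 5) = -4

y = -1.4051 or y = 6.4051

Multiply both sides by (y + 1)(y - 5):
2(y - 5) - 6(y + 1) = -4(y + 1)(y - 5).
Expand and collect terms: -4y^2 + 20y + 36 = 0.
By the quadratic formula, y = (-20 +/- sqrt(976)) / -8, so y ~= -1.4051 or y ~= 6.4051.
Neither value makes a denominator zero (y != -1, y != 5), so both are valid.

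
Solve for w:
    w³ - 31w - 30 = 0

Possible rational roots are divisors of -30. Testing w = -5 gives 0, so (w + 5) is a factor.
Divide: w³ - 31w - 30 = (w + 5)(w² - 5w - 6).
Factor the quadratic: w = 6 or w = -1.

w = -5 or w = -1 or w = 6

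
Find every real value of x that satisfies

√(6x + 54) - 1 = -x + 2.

Isolate the radical: √(6x + 54) = -x + 3.
Square both sides: 6x + 54 = (-x + 3)².
Expand and rearrange: x² - 12x - 45 = 0.
Solving gives x = 15 or x = -3.
Check each candidate in the original equation:
  x = 15: √(144) = 12, while -x + 3 = -12 — extraneous.
  x = -3: √(36) = 6, while -x + 3 = 6 — valid.

x = -3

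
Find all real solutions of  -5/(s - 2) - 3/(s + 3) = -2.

Multiply both sides by (s - 2)(s + 3):
-5(s + 3) - 3(s - 2) = -2(s - 2)(s + 3).
Expand and collect terms: -2s² + 6s + 21 = 0.
By the quadratic formula, s = (-6 ± √204) / -4, so s ≈ -2.0707 or s ≈ 5.0707.
Neither value makes a denominator zero (s ≠ 2, s ≠ -3), so both are valid.

s = -2.0707 or s = 5.0707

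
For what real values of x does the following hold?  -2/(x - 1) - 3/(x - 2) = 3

Multiply both sides by (x - 1)(x - 2):
-2(x - 2) - 3(x - 1) = 3(x - 1)(x - 2).
Expand and collect terms: 3x^2 - 4x - 1 = 0.
By the quadratic formula, x = (4 +/- sqrt(28)) / 6, so x ~= 1.5486 or x ~= -0.2153.
Neither value makes a denominator zero (x != 1, x != 2), so both are valid.

x = -0.2153 or x = 1.5486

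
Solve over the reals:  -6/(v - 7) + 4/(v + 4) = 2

v = -0.7321 or v = 2.7321

Multiply both sides by (v - 7)(v + 4):
-6(v + 4) + 4(v - 7) = 2(v - 7)(v + 4).
Expand and collect terms: 2v^2 - 4v - 4 = 0.
By the quadratic formula, v = (4 +/- sqrt(48)) / 4, so v ~= 2.7321 or v ~= -0.7321.
Neither value makes a denominator zero (v != 7, v != -4), so both are valid.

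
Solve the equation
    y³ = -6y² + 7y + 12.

Rearrange: y³ + 6y² - 7y - 12 = 0.
Possible rational roots are divisors of -12. Testing y = -1 gives 0, so (y + 1) is a factor.
Divide: y³ + 6y² - 7y - 12 = (y + 1)(y² + 5y - 12).
Apply the quadratic formula to y² + 5y - 12 = 0: y = (-5 ± √73)/2, i.e. y ≈ 1.772 or y ≈ -6.772.

y = -6.772 or y = -1 or y = 1.772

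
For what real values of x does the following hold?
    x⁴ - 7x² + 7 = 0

Let u = x². The equation becomes u² - 7u + 7 = 0.
By the quadratic formula, u = √(21)/2 + 7/2 or u = 7/2 - √(21)/2.
x² = √(21)/2 + 7/2 gives x = ±√(√(21)/2 + 7/2) ≈ ±2.4065.
x² = 7/2 - √(21)/2 gives x = ±√(7/2 - √(21)/2) ≈ ±1.0994.

x = -2.4065 or x = -1.0994 or x = 1.0994 or x = 2.4065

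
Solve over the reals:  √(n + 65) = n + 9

Square both sides: n + 65 = (n + 9)².
Expand and rearrange: n² + 17n + 16 = 0.
Solving gives n = -1 or n = -16.
Check each candidate in the original equation:
  n = -1: √(64) = 8, while n + 9 = 8 — valid.
  n = -16: √(49) = 7, while n + 9 = -7 — extraneous.

n = -1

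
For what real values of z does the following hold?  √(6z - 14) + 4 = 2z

Isolate the radical: √(6z - 14) = 2z - 4.
Square both sides: 6z - 14 = (2z - 4)².
Expand and rearrange: 4z² - 22z + 30 = 0.
Solving gives z = 3 or z = 2.5.
Check each candidate in the original equation:
  z = 3: √(4) = 2, while 2z - 4 = 2 — valid.
  z = 2.5: √(1) = 1, while 2z - 4 = 1 — valid.

z = 2.5 or z = 3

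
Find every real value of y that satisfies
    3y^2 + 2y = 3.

y = -1.3874 or y = 0.7208

Rearrange to standard form: 3y^2 + 2y - 3 = 0.
Discriminant: (2)^2 - 4*3*(-3) = 40.
Quadratic formula: y = (-2 +/- sqrt(40)) / 6.
So y = -1/3 + sqrt(10)/3 ~= 0.7208 or y = -sqrt(10)/3 - 1/3 ~= -1.3874.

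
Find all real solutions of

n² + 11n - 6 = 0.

n = -11.5208 or n = 0.5208

Discriminant: (11)² − 4·1·(-6) = 145.
Quadratic formula: n = (-11 ± √145) / 2.
So n = -11/2 + √(145)/2 ≈ 0.5208 or n = -√(145)/2 - 11/2 ≈ -11.5208.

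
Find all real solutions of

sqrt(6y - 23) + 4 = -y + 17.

Isolate the radical: sqrt(6y - 23) = -y + 13.
Square both sides: 6y - 23 = (-y + 13)^2.
Expand and rearrange: y^2 - 32y + 192 = 0.
Solving gives y = 24 or y = 8.
Check each candidate in the original equation:
  y = 24: sqrt(121) = 11, while -y + 13 = -11 — extraneous.
  y = 8: sqrt(25) = 5, while -y + 13 = 5 — valid.

y = 8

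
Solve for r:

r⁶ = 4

Let u = r³. The equation becomes u² - 4 = 0.
Factor: (u - 2)(u + 2) = 0, so u = 2 or u = -2.
r³ = 2 gives r = ∛(2) ≈ 1.2599.
r³ = -2 gives r = -∛(2) ≈ -1.2599.

r = -1.2599 or r = 1.2599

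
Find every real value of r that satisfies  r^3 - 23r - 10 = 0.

Possible rational roots are divisors of -10. Testing r = 5 gives 0, so (r - 5) is a factor.
Divide: r^3 - 23r - 10 = (r - 5)(r^2 + 5r + 2).
Apply the quadratic formula to r^2 + 5r + 2 = 0: r = (-5 +/- sqrt(17))/2, i.e. r ~= -0.4384 or r ~= -4.5616.

r = -4.5616 or r = -0.4384 or r = 5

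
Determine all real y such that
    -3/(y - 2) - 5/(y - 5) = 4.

Multiply both sides by (y - 2)(y - 5):
-3(y - 5) - 5(y - 2) = 4(y - 2)(y - 5).
Expand and collect terms: 4y^2 - 20y + 15 = 0.
By the quadratic formula, y = (20 +/- sqrt(160)) / 8, so y ~= 4.0811 or y ~= 0.9189.
Neither value makes a denominator zero (y != 2, y != 5), so both are valid.

y = 0.9189 or y = 4.0811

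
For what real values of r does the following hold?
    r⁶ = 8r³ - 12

Let u = r³. The equation becomes u² - 8u + 12 = 0.
Factor: (u - 2)(u - 6) = 0, so u = 2 or u = 6.
r³ = 2 gives r = ∛(2) ≈ 1.2599.
r³ = 6 gives r = ∛(6) ≈ 1.8171.

r = 1.2599 or r = 1.8171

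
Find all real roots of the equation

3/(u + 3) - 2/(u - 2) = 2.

u = -0.5 or u = 0

Multiply both sides by (u + 3)(u - 2):
3(u - 2) - 2(u + 3) = 2(u + 3)(u - 2).
Expand and collect terms: 2u² + u = 0.
Factor or apply the quadratic formula: u = 0 or u = -0.5.
Neither value makes a denominator zero (u ≠ -3, u ≠ 2), so both are valid.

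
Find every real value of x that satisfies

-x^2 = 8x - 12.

x = -9.2915 or x = 1.2915

Rearrange to standard form: -x^2 - 8x + 12 = 0.
Discriminant: (-8)^2 - 4*(-1)*12 = 112.
Quadratic formula: x = (8 +/- sqrt(112)) / (-2).
So x = -2*sqrt(7) - 4 ~= -9.2915 or x = -4 + 2*sqrt(7) ~= 1.2915.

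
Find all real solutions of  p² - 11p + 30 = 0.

Factor: (p - 5)(p - 6) = 0.
So p = 5 or p = 6.

p = 5 or p = 6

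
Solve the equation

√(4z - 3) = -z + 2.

Square both sides: 4z - 3 = (-z + 2)².
Expand and rearrange: z² - 8z + 7 = 0.
Solving gives z = 7 or z = 1.
Check each candidate in the original equation:
  z = 7: √(25) = 5, while -z + 2 = -5 — extraneous.
  z = 1: √(1) = 1, while -z + 2 = 1 — valid.

z = 1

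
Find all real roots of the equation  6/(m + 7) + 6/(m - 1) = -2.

m = -11 or m = -1

Multiply both sides by (m + 7)(m - 1):
6(m - 1) + 6(m + 7) = -2(m + 7)(m - 1).
Expand and collect terms: -2m² - 24m - 22 = 0.
Factor or apply the quadratic formula: m = -11 or m = -1.
Neither value makes a denominator zero (m ≠ -7, m ≠ 1), so both are valid.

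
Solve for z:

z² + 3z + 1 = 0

z = -2.618 or z = -0.382

Discriminant: (3)² − 4·1·1 = 5.
Quadratic formula: z = (-3 ± √5) / 2.
So z = -3/2 + √(5)/2 ≈ -0.382 or z = -3/2 - √(5)/2 ≈ -2.618.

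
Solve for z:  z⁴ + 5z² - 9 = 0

Let u = z². The equation becomes u² + 5u - 9 = 0.
By the quadratic formula, u = -5/2 + √(61)/2 or u = -√(61)/2 - 5/2.
z² = -5/2 + √(61)/2 gives z = ±√(-5/2 + √(61)/2) ≈ ±1.1854.
z² = -√(61)/2 - 5/2 < 0 has no real solution.

z = -1.1854 or z = 1.1854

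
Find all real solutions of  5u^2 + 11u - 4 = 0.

Discriminant: (11)^2 - 4*5*(-4) = 201.
Quadratic formula: u = (-11 +/- sqrt(201)) / 10.
So u = -11/10 + sqrt(201)/10 ~= 0.3177 or u = -sqrt(201)/10 - 11/10 ~= -2.5177.

u = -2.5177 or u = 0.3177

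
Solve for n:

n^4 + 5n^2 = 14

n = -1.4142 or n = 1.4142

Let u = n^2. The equation becomes u^2 + 5u - 14 = 0.
Factor: (u - 2)(u + 7) = 0, so u = 2 or u = -7.
n^2 = 2 gives n = +/-sqrt(2) ~= +/-1.4142.
n^2 = -7 < 0 has no real solution.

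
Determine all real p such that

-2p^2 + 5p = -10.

Rearrange to standard form: -2p^2 + 5p + 10 = 0.
Discriminant: (5)^2 - 4*(-2)*10 = 105.
Quadratic formula: p = (-5 +/- sqrt(105)) / (-4).
So p = 5/4 - sqrt(105)/4 ~= -1.3117 or p = 5/4 + sqrt(105)/4 ~= 3.8117.

p = -1.3117 or p = 3.8117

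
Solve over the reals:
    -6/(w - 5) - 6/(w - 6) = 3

Multiply both sides by (w - 5)(w - 6):
-6(w - 6) - 6(w - 5) = 3(w - 5)(w - 6).
Expand and collect terms: 3w^2 - 21w + 24 = 0.
By the quadratic formula, w = (21 +/- sqrt(153)) / 6, so w ~= 5.5616 or w ~= 1.4384.
Neither value makes a denominator zero (w != 5, w != 6), so both are valid.

w = 1.4384 or w = 5.5616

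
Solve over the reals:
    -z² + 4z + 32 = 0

Factor: -1(z - 8)(z + 4) = 0.
So z = 8 or z = -4.

z = -4 or z = 8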